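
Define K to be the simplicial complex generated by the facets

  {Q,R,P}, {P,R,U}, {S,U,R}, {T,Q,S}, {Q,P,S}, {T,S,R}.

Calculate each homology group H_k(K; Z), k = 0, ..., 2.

H_0 ≅ Z,  H_1 ≅ Z,  H_2 = 0.

Fix the vertex order P < Q < R < S < T < U and write every simplex with vertices in increasing order. Then dim K = 2 and the simplices of K are:

  0-simplices (6): P, Q, R, S, T, U
  1-simplices (12): PQ, PR, PS, PU, QR, QS, QT, RS, RT, RU, ST, SU
  2-simplices (6): PQR, PQS, PRU, QST, RST, RSU

giving chain groups C_0 ≅ Z^6, C_1 ≅ Z^12, C_2 ≅ Z^6.

The boundary map ∂_1: C_1 → C_0 is given by ∂[p,q] = [q] − [p]. For instance
  ∂PU = U − P.
As a 6×12 matrix over Z this has rank 5, with invariant factors (1,1,1,1,1).

∂_2: C_2 → C_1 sends each 2-simplex [p,q,r] to [q,r] − [p,r] + [p,q]. For instance
  ∂QST = ST − QT + QS,
  ∂RST = ST − RT + RS.
The resulting 12×6 matrix has rank 6, and its Smith normal form has invariant factors (1,1,1,1,1,1).

From H_k ≅ ker(∂_k) / im(∂_{k+1}) we obtain:

  H_0: rank C_0 − rank ∂_1 = 6 − 5 = 1, and the invariant factors of ∂_1 are all 1, so H_0 = Z.
  H_1: rank ker ∂_1 − rank ∂_2 = (12 − 5) − 6 = 1, and the invariant factors of ∂_2 are all 1, so H_1 = Z.
  H_2: rank ker ∂_2 − rank ∂_3 = (6 − 6) − 0 = 0, and there is no ∂_3, so H_2 = 0.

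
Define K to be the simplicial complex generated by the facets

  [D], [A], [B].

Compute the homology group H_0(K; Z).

H_0 ≅ Z^3.

We work with the vertex ordering A < B < D. The simplices of K, each written with vertices in increasing order, are:

  0-simplices (3): A, B, D

Hence C_0 ≅ Z^3.

From H_k ≅ ker(∂_k) / im(∂_{k+1}) we obtain:

  H_0: rank C_0 − rank ∂_1 = 3 − 0 = 3, and there is no ∂_1, so H_0 ≅ Z^3.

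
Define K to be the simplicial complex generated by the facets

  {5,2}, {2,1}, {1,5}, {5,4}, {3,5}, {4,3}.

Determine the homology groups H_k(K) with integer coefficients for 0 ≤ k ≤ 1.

Order the vertices as 1 < 2 < 3 < 4 < 5. Listing each simplex with vertices in this order, K has dimension 1 with simplices:

  0-simplices (5): [1], [2], [3], [4], [5]
  1-simplices (6): [1,2], [1,5], [2,5], [3,4], [3,5], [4,5]

so the chain groups are C_0 ≅ Z^5, C_1 ≅ Z^6.

Boundary ∂_1: C_1 → C_0 is given by ∂[p,q] = [q] − [p].
This gives a 5×6 integer matrix of rank 4; reducing to Smith normal form yields diagonal entries (1,1,1,1).

Now H_k = ker ∂_k / im ∂_{k+1}, so:

  H_0: rank C_0 − rank ∂_1 = 5 − 4 = 1, and the invariant factors of ∂_1 are all 1, so H_0 ≅ Z.
  H_1: rank ker ∂_1 − rank ∂_2 = (6 − 4) − 0 = 2, and there is no ∂_2, so H_1 ≅ Z^2.

H_0 = Z,  H_1 = Z^2.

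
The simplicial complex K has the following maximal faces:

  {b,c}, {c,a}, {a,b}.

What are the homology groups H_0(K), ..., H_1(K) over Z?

We work with the vertex ordering a < b < c. The simplices of K, each written with vertices in increasing order, are:

  0-simplices (3): a, b, c
  1-simplices (3): ab, ac, bc

Hence C_0 ≅ Z^3, C_1 ≅ Z^3.

The boundary map ∂_1: C_1 → C_0 sends each edge [p,q] (with p < q) to q − p.
The 3×3 boundary matrix has rank 2 and Smith normal form diag(1,1).

Now H_k = ker ∂_k / im ∂_{k+1}, so:

  H_0: rank C_0 − rank ∂_1 = 3 − 2 = 1, and the invariant factors of ∂_1 are all 1, so H_0 = Z.
  H_1: rank ker ∂_1 − rank ∂_2 = (3 − 2) − 0 = 1, and there is no ∂_2, so H_1 = Z.

As a check, the Euler characteristic is 3 − 3 = 0, which agrees with 1 − 1 = 0.
(K is a triangulation of the circle S^1.)

H_0 ≅ Z,  H_1 ≅ Z.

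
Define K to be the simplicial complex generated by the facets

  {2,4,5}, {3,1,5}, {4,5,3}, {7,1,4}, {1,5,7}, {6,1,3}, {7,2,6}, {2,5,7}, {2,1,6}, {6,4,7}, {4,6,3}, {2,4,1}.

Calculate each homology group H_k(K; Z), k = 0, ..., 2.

K has 7 vertices, 18 edges, 12 triangles.
rank ∂_0 = 0, rank ∂_1 = 6 ⇒ b_0 = 7 − 0 − 6 = 1; all invariant factors of ∂_1 are 1 so no torsion. So H_0 = Z.
rank ∂_1 = 6, rank ∂_2 = 12 ⇒ b_1 = 18 − 6 − 12 = 0; ∂_2 has invariant factor(s) [2] giving torsion. So H_1 = Z/2.
rank ∂_2 = 12, rank ∂_3 = 0 ⇒ b_2 = 12 − 12 − 0 = 0. So H_2 = 0.

H_0 = Z,  H_1 = Z/2,  H_2 = 0.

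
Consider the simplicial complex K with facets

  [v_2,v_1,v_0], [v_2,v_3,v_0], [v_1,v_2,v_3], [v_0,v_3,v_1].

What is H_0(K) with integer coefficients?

H_0 ≅ Z.

Fix the vertex order v_0 < v_1 < v_2 < v_3 and write every simplex with vertices in increasing order. Then dim K = 2 and the simplices of K are:

  0-simplices (4): [v_0], [v_1], [v_2], [v_3]
  1-simplices (6): [v_0,v_1], [v_0,v_2], [v_0,v_3], [v_1,v_2], [v_1,v_3], [v_2,v_3]
  2-simplices (4): [v_0,v_1,v_2], [v_0,v_1,v_3], [v_0,v_2,v_3], [v_1,v_2,v_3]

so the chain groups are C_0 ≅ Z^4, C_1 ≅ Z^6, C_2 ≅ Z^4.

∂_1: C_1 → C_0 sends each edge [p,q] (with p < q) to q − p. For instance
  ∂[v_1,v_3] = [v_3] − [v_1].
The 4×6 boundary matrix has rank 3 and Smith normal form diag(1,1,1).

The boundary map ∂_2: C_2 → C_1 acts by ∂[p,q,r] = [q,r] − [p,r] + [p,q]. For instance
  ∂[v_0,v_1,v_2] = [v_1,v_2] − [v_0,v_2] + [v_0,v_1],
  ∂[v_0,v_2,v_3] = [v_2,v_3] − [v_0,v_3] + [v_0,v_2].
As a 6×4 matrix over Z this has rank 3, with invariant factors (1,1,1).

From H_k ≅ ker(∂_k) / im(∂_{k+1}) we obtain:

  H_0: rank C_0 − rank ∂_1 = 4 − 3 = 1, and the invariant factors of ∂_1 are all 1, so H_0 = Z.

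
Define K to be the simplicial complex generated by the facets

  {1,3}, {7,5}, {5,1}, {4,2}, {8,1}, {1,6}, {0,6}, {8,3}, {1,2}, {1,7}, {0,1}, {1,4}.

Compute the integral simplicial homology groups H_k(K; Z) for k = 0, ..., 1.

Fix the vertex order 0 < 1 < 2 < 3 < 4 < 5 < 6 < 7 < 8 and write every simplex with vertices in increasing order. Then dim K = 1 and the simplices of K are:

  0-simplices (9): [0], [1], [2], [3], [4], [5], [6], [7], [8]
  1-simplices (12): [0,1], [0,6], [1,2], [1,3], [1,4], [1,5], [1,6], [1,7], [1,8], [2,4], [3,8], [5,7]

so the chain groups are C_0 ≅ Z^9, C_1 ≅ Z^12.

Boundary ∂_1: C_1 → C_0 maps an edge to its endpoints' difference, ∂[p,q] = q − p. For instance
  ∂[1,8] = [8] − [1].
This gives a 9×12 integer matrix of rank 8; reducing to Smith normal form yields diagonal entries (1,1,1,1,1,1,1,1).

Reading off H_k = ker ∂_k / im ∂_{k+1}:

  H_0: rank C_0 − rank ∂_1 = 9 − 8 = 1, and the invariant factors of ∂_1 are all 1, so H_0 ≅ Z.
  H_1: rank ker ∂_1 − rank ∂_2 = (12 − 8) − 0 = 4, and there is no ∂_2, so H_1 ≅ Z^4.

H_0 ≅ Z,  H_1 ≅ Z^4.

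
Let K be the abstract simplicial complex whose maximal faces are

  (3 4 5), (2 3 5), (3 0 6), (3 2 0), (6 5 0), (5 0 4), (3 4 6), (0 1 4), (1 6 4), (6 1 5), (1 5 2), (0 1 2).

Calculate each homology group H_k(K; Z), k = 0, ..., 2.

Fix the vertex order 0 < 1 < 2 < 3 < 4 < 5 < 6 and write every simplex with vertices in increasing order. Then dim K = 2 and the simplices of K are:

  0-simplices (7): [0], [1], [2], [3], [4], [5], [6]
  1-simplices (18): [0,1], [0,2], [0,3], [0,4], [0,5], [0,6], [1,2], [1,4], [1,5], [1,6], [2,3], [2,5], [3,4], [3,5], [3,6], [4,5], [4,6], [5,6]
  2-simplices (12): [0,1,2], [0,1,4], [0,2,3], [0,3,6], [0,4,5], [0,5,6], [1,2,5], [1,4,6], [1,5,6], [2,3,5], [3,4,5], [3,4,6]

so the chain groups are C_0 ≅ Z^7, C_1 ≅ Z^18, C_2 ≅ Z^12.

∂_1: C_1 → C_0 maps an edge to its endpoints' difference, ∂[p,q] = q − p. For instance
  ∂[4,5] = [5] − [4].
As a 7×18 matrix over Z this has rank 6, with invariant factors (1,1,1,1,1,1).

The boundary map ∂_2: C_2 → C_1 acts by ∂[p,q,r] = [q,r] − [p,r] + [p,q]. For instance
  ∂[1,4,6] = [4,6] − [1,6] + [1,4],
  ∂[3,4,6] = [4,6] − [3,6] + [3,4].
The 18×12 boundary matrix has rank 12 and Smith normal form diag(1,1,1,1,1,1,1,1,1,1,1,2).

Reading off H_k = ker ∂_k / im ∂_{k+1}:

  H_0: rank C_0 − rank ∂_1 = 7 − 6 = 1, and the invariant factors of ∂_1 are all 1, so H_0 ≅ Z.
  H_1: rank ker ∂_1 − rank ∂_2 = (18 − 6) − 12 = 0, and ∂_2 has invariant factor 2 > 1, so H_1 ≅ Z/2Z.
  H_2: rank ker ∂_2 − rank ∂_3 = (12 − 12) − 0 = 0, and there is no ∂_3, so H_2 ≅ 0.

H_0 = Z,  H_1 = Z/2Z,  H_2 = 0.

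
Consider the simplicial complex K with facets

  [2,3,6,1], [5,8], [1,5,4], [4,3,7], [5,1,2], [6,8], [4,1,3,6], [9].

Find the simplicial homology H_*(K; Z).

Order the vertices as 1 < 2 < 3 < 4 < 5 < 6 < 7 < 8 < 9. Listing each simplex with vertices in this order, K has dimension 3 with simplices:

  0-simplices (9): [1], [2], [3], [4], [5], [6], [7], [8], [9]
  1-simplices (16): [1,2], [1,3], [1,4], [1,5], [1,6], [2,3], [2,5], [2,6], [3,4], [3,6], [3,7], [4,5], [4,6], [4,7], [5,8], [6,8]
  2-simplices (10): [1,2,3], [1,2,5], [1,2,6], [1,3,4], [1,3,6], [1,4,5], [1,4,6], [2,3,6], [3,4,6], [3,4,7]
  3-simplices (2): [1,2,3,6], [1,3,4,6]

so the chain groups are C_0 ≅ Z^9, C_1 ≅ Z^16, C_2 ≅ Z^10, C_3 ≅ Z^2.

The boundary map ∂_1: C_1 → C_0 maps an edge to its endpoints' difference, ∂[p,q] = q − p.
This gives a 9×16 integer matrix of rank 7; reducing to Smith normal form yields diagonal entries (1,1,1,1,1,1,1).

Boundary ∂_2: C_2 → C_1 maps a triangle to the signed sum of its edges. For instance
  ∂[1,3,4] = [3,4] − [1,4] + [1,3],
  ∂[3,4,7] = [4,7] − [3,7] + [3,4].
As a 16×10 matrix over Z this has rank 8, with invariant factors (1,1,1,1,1,1,1,1).

Boundary ∂_3: C_3 → C_2 sends each 3-simplex σ to the alternating sum Σ_i (−1)^i (σ with its i-th vertex removed). For instance
  ∂[1,2,3,6] = [2,3,6] − [1,3,6] + [1,2,6] − [1,2,3],
  ∂[1,3,4,6] = [3,4,6] − [1,4,6] + [1,3,6] − [1,3,4].
The 10×2 boundary matrix has rank 2 and Smith normal form diag(1,1).

Reading off H_k = ker ∂_k / im ∂_{k+1}:

  H_0: rank C_0 − rank ∂_1 = 9 − 7 = 2, and the invariant factors of ∂_1 are all 1, so H_0 = Z^2.
  H_1: rank ker ∂_1 − rank ∂_2 = (16 − 7) − 8 = 1, and the invariant factors of ∂_2 are all 1, so H_1 = Z.
  H_2: rank ker ∂_2 − rank ∂_3 = (10 − 8) − 2 = 0, and the invariant factors of ∂_3 are all 1, so H_2 = 0.
  H_3: rank ker ∂_3 − rank ∂_4 = (2 − 2) − 0 = 0, and there is no ∂_4, so H_3 = 0.

H_0 = Z^2,  H_1 = Z,  H_2 = 0,  H_3 = 0.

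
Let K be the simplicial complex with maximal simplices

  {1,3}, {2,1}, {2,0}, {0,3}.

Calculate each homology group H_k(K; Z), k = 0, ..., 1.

H_0 ≅ Z,  H_1 ≅ Z.

K has 4 vertices, 4 edges.
rank ∂_0 = 0, rank ∂_1 = 3 ⇒ b_0 = 4 − 0 − 3 = 1; all invariant factors of ∂_1 are 1 so no torsion. So H_0 = Z.
rank ∂_1 = 3, rank ∂_2 = 0 ⇒ b_1 = 4 − 3 − 0 = 1. So H_1 = Z.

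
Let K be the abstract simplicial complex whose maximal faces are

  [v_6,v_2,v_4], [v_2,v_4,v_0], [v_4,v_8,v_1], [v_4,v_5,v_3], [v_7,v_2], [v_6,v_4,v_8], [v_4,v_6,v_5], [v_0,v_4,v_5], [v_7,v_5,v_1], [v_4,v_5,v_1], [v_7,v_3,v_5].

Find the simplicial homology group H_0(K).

Take the total order v_0 < v_1 < v_2 < v_3 < v_4 < v_5 < v_6 < v_7 < v_8 on the vertex set. Then K (dimension 2) consists of the simplices:

  0-simplices (9): [v_0], [v_1], [v_2], [v_3], [v_4], [v_5], [v_6], [v_7], [v_8]
  1-simplices (19): (19 of them)
  2-simplices (10): [v_0,v_2,v_4], [v_0,v_4,v_5], [v_1,v_4,v_5], [v_1,v_4,v_8], [v_1,v_5,v_7], [v_2,v_4,v_6], [v_3,v_4,v_5], [v_3,v_5,v_7], [v_4,v_5,v_6], [v_4,v_6,v_8]

giving chain groups C_0 ≅ Z^9, C_1 ≅ Z^19, C_2 ≅ Z^10.

The boundary map ∂_1: C_1 → C_0 maps an edge to its endpoints' difference, ∂[p,q] = q − p.
The resulting 9×19 matrix has rank 8, and its Smith normal form has invariant factors (1,1,1,1,1,1,1,1).

∂_2: C_2 → C_1 sends each 2-simplex [p,q,r] to [q,r] − [p,r] + [p,q]. For instance
  ∂[v_0,v_2,v_4] = [v_2,v_4] − [v_0,v_4] + [v_0,v_2],
  ∂[v_2,v_4,v_6] = [v_4,v_6] − [v_2,v_6] + [v_2,v_4].
The 19×10 boundary matrix has rank 10 and Smith normal form diag(1,1,1,1,1,1,1,1,1,1).

Now H_k = ker ∂_k / im ∂_{k+1}, so:

  H_0: rank C_0 − rank ∂_1 = 9 − 8 = 1, and the invariant factors of ∂_1 are all 1, so H_0 ≅ Z.

H_0 = Z.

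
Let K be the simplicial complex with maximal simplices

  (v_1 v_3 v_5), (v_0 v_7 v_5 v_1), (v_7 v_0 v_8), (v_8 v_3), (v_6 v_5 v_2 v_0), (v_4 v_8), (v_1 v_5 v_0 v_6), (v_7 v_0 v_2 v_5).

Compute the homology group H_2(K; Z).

K has 9 vertices, 19 edges, 14 triangles, 4 3-simplices.
rank ∂_2 = 10, rank ∂_3 = 4 ⇒ b_2 = 14 − 10 − 4 = 0; all invariant factors of ∂_3 are 1 so no torsion. So H_2 = 0.

H_2 = 0.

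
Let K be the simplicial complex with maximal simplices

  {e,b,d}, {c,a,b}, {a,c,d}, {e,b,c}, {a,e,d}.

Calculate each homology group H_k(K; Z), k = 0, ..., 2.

H_0 ≅ Z,  H_1 ≅ Z,  H_2 = 0.

Order the vertices as a < b < c < d < e. Listing each simplex with vertices in this order, K has dimension 2 with simplices:

  0-simplices (5): a, b, c, d, e
  1-simplices (10): ab, ac, ad, ae, bc, bd, be, cd, ce, de
  2-simplices (5): abc, acd, ade, bce, bde

Hence C_0 ≅ Z^5, C_1 ≅ Z^10, C_2 ≅ Z^5.

∂_1: C_1 → C_0 maps an edge to its endpoints' difference, ∂[p,q] = q − p.
The resulting 5×10 matrix has rank 4, and its Smith normal form has invariant factors (1,1,1,1).

∂_2: C_2 → C_1 sends each 2-simplex [p,q,r] to [q,r] − [p,r] + [p,q]. For instance
  ∂acd = cd − ad + ac,
  ∂abc = bc − ac + ab.
This gives a 10×5 integer matrix of rank 5; reducing to Smith normal form yields diagonal entries (1,1,1,1,1).

Reading off H_k = ker ∂_k / im ∂_{k+1}:

  H_0: rank C_0 − rank ∂_1 = 5 − 4 = 1, and the invariant factors of ∂_1 are all 1, so H_0 = Z.
  H_1: rank ker ∂_1 − rank ∂_2 = (10 − 4) − 5 = 1, and the invariant factors of ∂_2 are all 1, so H_1 = Z.
  H_2: rank ker ∂_2 − rank ∂_3 = (5 − 5) − 0 = 0, and there is no ∂_3, so H_2 = 0.

As a check, the Euler characteristic is 5 − 10 + 5 = 0, which agrees with 1 − 1 + 0 = 0.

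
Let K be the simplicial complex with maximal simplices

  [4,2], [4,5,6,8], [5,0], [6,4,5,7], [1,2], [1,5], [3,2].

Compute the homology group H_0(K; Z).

H_0 = Z.

K has 9 vertices, 14 edges, 7 triangles, 2 3-simplices.
rank ∂_0 = 0, rank ∂_1 = 8 ⇒ b_0 = 9 − 0 − 8 = 1; all invariant factors of ∂_1 are 1 so no torsion. So H_0 ≅ Z.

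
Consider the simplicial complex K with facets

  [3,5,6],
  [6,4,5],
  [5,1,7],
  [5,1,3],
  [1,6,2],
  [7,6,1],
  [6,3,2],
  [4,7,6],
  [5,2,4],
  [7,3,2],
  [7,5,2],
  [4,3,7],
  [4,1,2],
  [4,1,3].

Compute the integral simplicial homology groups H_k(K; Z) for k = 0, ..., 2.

Fix the vertex order 1 < 2 < 3 < 4 < 5 < 6 < 7 and write every simplex with vertices in increasing order. Then dim K = 2 and the simplices of K are:

  0-simplices (7): [1], [2], [3], [4], [5], [6], [7]
  1-simplices (21): [1,2], [1,3], [1,4], [1,5], [1,6], [1,7], [2,3], [2,4], [2,5], [2,6], [2,7], [3,4], [3,5], [3,6], [3,7], [4,5], [4,6], [4,7], [5,6], [5,7], [6,7]
  2-simplices (14): [1,2,4], [1,2,6], [1,3,4], [1,3,5], [1,5,7], [1,6,7], [2,3,6], [2,3,7], [2,4,5], [2,5,7], [3,4,7], [3,5,6], [4,5,6], [4,6,7]

giving chain groups C_0 ≅ Z^7, C_1 ≅ Z^21, C_2 ≅ Z^14.

∂_1: C_1 → C_0 maps an edge to its endpoints' difference, ∂[p,q] = q − p. For instance
  ∂[4,7] = [7] − [4].
The 7×21 boundary matrix has rank 6 and Smith normal form diag(1,1,1,1,1,1).

∂_2: C_2 → C_1 acts by ∂[p,q,r] = [q,r] − [p,r] + [p,q]. For instance
  ∂[3,4,7] = [4,7] − [3,7] + [3,4],
  ∂[1,2,4] = [2,4] − [1,4] + [1,2].
The 21×14 boundary matrix has rank 13 and Smith normal form diag(1,1,1,1,1,1,1,1,1,1,1,1,1).

Reading off H_k = ker ∂_k / im ∂_{k+1}:

  H_0: rank C_0 − rank ∂_1 = 7 − 6 = 1, and the invariant factors of ∂_1 are all 1, so H_0 = Z.
  H_1: rank ker ∂_1 − rank ∂_2 = (21 − 6) − 13 = 2, and the invariant factors of ∂_2 are all 1, so H_1 = Z^2.
  H_2: rank ker ∂_2 − rank ∂_3 = (14 − 13) − 0 = 1, and there is no ∂_3, so H_2 = Z.

(K is a triangulation of the torus T^2.)

H_0 ≅ Z,  H_1 ≅ Z^2,  H_2 ≅ Z.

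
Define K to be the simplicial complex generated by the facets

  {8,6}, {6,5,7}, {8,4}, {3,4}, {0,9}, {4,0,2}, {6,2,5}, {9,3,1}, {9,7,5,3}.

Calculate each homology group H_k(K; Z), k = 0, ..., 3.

Fix the vertex order 0 < 1 < 2 < 3 < 4 < 5 < 6 < 7 < 8 < 9 and write every simplex with vertices in increasing order. Then dim K = 3 and the simplices of K are:

  0-simplices (10): [0], [1], [2], [3], [4], [5], [6], [7], [8], [9]
  1-simplices (19): [0,2], [0,4], [0,9], [1,3], [1,9], [2,4], [2,5], [2,6], [3,4], [3,5], [3,7], [3,9], [4,8], [5,6], [5,7], [5,9], [6,7], [6,8], [7,9]
  2-simplices (8): [0,2,4], [1,3,9], [2,5,6], [3,5,7], [3,5,9], [3,7,9], [5,6,7], [5,7,9]
  3-simplices (1): [3,5,7,9]

Hence C_0 ≅ Z^10, C_1 ≅ Z^19, C_2 ≅ Z^8, C_3 ≅ Z^1.

∂_1: C_1 → C_0 maps an edge to its endpoints' difference, ∂[p,q] = q − p. For instance
  ∂[0,9] = [9] − [0].
The resulting 10×19 matrix has rank 9, and its Smith normal form has invariant factors (1,1,1,1,1,1,1,1,1).

The boundary map ∂_2: C_2 → C_1 sends each 2-simplex [p,q,r] to [q,r] − [p,r] + [p,q]. For instance
  ∂[5,7,9] = [7,9] − [5,9] + [5,7],
  ∂[0,2,4] = [2,4] − [0,4] + [0,2].
As a 19×8 matrix over Z this has rank 7, with invariant factors (1,1,1,1,1,1,1).

The boundary map ∂_3: C_3 → C_2 sends each 3-simplex σ to the alternating sum Σ_i (−1)^i (σ with its i-th vertex removed). For instance
  ∂[3,5,7,9] = [5,7,9] − [3,7,9] + [3,5,9] − [3,5,7].
The 8×1 boundary matrix has rank 1 and Smith normal form diag(1).

From H_k ≅ ker(∂_k) / im(∂_{k+1}) we obtain:

  H_0: rank C_0 − rank ∂_1 = 10 − 9 = 1, and the invariant factors of ∂_1 are all 1, so H_0 = Z.
  H_1: rank ker ∂_1 − rank ∂_2 = (19 − 9) − 7 = 3, and the invariant factors of ∂_2 are all 1, so H_1 = Z^3.
  H_2: rank ker ∂_2 − rank ∂_3 = (8 − 7) − 1 = 0, and the invariant factors of ∂_3 are all 1, so H_2 = 0.
  H_3: rank ker ∂_3 − rank ∂_4 = (1 − 1) − 0 = 0, and there is no ∂_4, so H_3 = 0.

H_0 ≅ Z,  H_1 ≅ Z^3,  H_2 = 0,  H_3 = 0.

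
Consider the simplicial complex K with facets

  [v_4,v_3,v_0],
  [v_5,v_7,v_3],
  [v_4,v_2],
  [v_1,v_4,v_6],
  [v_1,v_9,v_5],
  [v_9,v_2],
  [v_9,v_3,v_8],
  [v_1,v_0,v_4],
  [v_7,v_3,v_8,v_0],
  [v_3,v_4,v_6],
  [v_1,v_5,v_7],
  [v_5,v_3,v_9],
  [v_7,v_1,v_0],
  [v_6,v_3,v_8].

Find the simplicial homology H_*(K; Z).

H_0 ≅ Z,  H_1 ≅ Z,  H_2 = 0,  H_3 = 0.

We work with the vertex ordering v_0 < v_1 < v_2 < v_3 < v_4 < v_5 < v_6 < v_7 < v_8 < v_9. The simplices of K, each written with vertices in increasing order, are:

  0-simplices (10): [v_0], [v_1], [v_2], [v_3], [v_4], [v_5], [v_6], [v_7], [v_8], [v_9]
  1-simplices (24): (24 of them)
  2-simplices (15): (15 of them)
  3-simplices (1): [v_0,v_3,v_7,v_8]

so the chain groups are C_0 ≅ Z^10, C_1 ≅ Z^24, C_2 ≅ Z^15, C_3 ≅ Z^1.

∂_1: C_1 → C_0 sends each edge [p,q] (with p < q) to q − p. For instance
  ∂[v_0,v_4] = [v_4] − [v_0].
The resulting 10×24 matrix has rank 9, and its Smith normal form has invariant factors (1,1,1,1,1,1,1,1,1).

The boundary map ∂_2: C_2 → C_1 acts by ∂[p,q,r] = [q,r] − [p,r] + [p,q]. For instance
  ∂[v_3,v_8,v_9] = [v_8,v_9] − [v_3,v_9] + [v_3,v_8],
  ∂[v_0,v_1,v_4] = [v_1,v_4] − [v_0,v_4] + [v_0,v_1].
The resulting 24×15 matrix has rank 14, and its Smith normal form has invariant factors (1,1,1,1,1,1,1,1,1,1,1,1,1,1).

The boundary map ∂_3: C_3 → C_2 sends each 3-simplex σ to the alternating sum Σ_i (−1)^i (σ with its i-th vertex removed). For instance
  ∂[v_0,v_3,v_7,v_8] = [v_3,v_7,v_8] − [v_0,v_7,v_8] + [v_0,v_3,v_8] − [v_0,v_3,v_7].
The resulting 15×1 matrix has rank 1, and its Smith normal form has invariant factors (1).

Computing H_k = (kernel of ∂_k) / (image of ∂_{k+1}):

  H_0: rank C_0 − rank ∂_1 = 10 − 9 = 1, and the invariant factors of ∂_1 are all 1, so H_0 ≅ Z.
  H_1: rank ker ∂_1 − rank ∂_2 = (24 − 9) − 14 = 1, and the invariant factors of ∂_2 are all 1, so H_1 ≅ Z.
  H_2: rank ker ∂_2 − rank ∂_3 = (15 − 14) − 1 = 0, and the invariant factors of ∂_3 are all 1, so H_2 ≅ 0.
  H_3: rank ker ∂_3 − rank ∂_4 = (1 − 1) − 0 = 0, and there is no ∂_4, so H_3 ≅ 0.

As a check, the Euler characteristic is 10 − 24 + 15 − 1 = 0, which agrees with 1 − 1 + 0 − 0 = 0.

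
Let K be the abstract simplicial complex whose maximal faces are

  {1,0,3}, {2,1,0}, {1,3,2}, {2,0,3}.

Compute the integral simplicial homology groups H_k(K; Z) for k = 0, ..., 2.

Order the vertices as 0 < 1 < 2 < 3. Listing each simplex with vertices in this order, K has dimension 2 with simplices:

  0-simplices (4): [0], [1], [2], [3]
  1-simplices (6): [0,1], [0,2], [0,3], [1,2], [1,3], [2,3]
  2-simplices (4): [0,1,2], [0,1,3], [0,2,3], [1,2,3]

Hence C_0 ≅ Z^4, C_1 ≅ Z^6, C_2 ≅ Z^4.

The boundary map ∂_1: C_1 → C_0 is given by ∂[p,q] = [q] − [p].
The resulting 4×6 matrix has rank 3, and its Smith normal form has invariant factors (1,1,1).

∂_2: C_2 → C_1 acts by ∂[p,q,r] = [q,r] − [p,r] + [p,q]. For instance
  ∂[0,1,2] = [1,2] − [0,2] + [0,1],
  ∂[0,1,3] = [1,3] − [0,3] + [0,1].
The resulting 6×4 matrix has rank 3, and its Smith normal form has invariant factors (1,1,1).

Computing H_k = (kernel of ∂_k) / (image of ∂_{k+1}):

  H_0: rank C_0 − rank ∂_1 = 4 − 3 = 1, and the invariant factors of ∂_1 are all 1, so H_0 ≅ Z.
  H_1: rank ker ∂_1 − rank ∂_2 = (6 − 3) − 3 = 0, and the invariant factors of ∂_2 are all 1, so H_1 ≅ 0.
  H_2: rank ker ∂_2 − rank ∂_3 = (4 − 3) − 0 = 1, and there is no ∂_3, so H_2 ≅ Z.

As a check, the Euler characteristic is 4 − 6 + 4 = 2, which agrees with 1 − 0 + 1 = 2.
(K is a triangulation of the 2-sphere S^2.)

H_0 = Z,  H_1 = 0,  H_2 = Z.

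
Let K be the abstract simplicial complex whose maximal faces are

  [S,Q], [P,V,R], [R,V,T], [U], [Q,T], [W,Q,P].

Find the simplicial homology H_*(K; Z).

H_0 = Z^2,  H_1 = Z,  H_2 = 0.

Fix the vertex order P < Q < R < S < T < U < V < W and write every simplex with vertices in increasing order. Then dim K = 2 and the simplices of K are:

  0-simplices (8): P, Q, R, S, T, U, V, W
  1-simplices (10): PQ, PR, PV, PW, QS, QT, QW, RT, RV, TV
  2-simplices (3): PQW, PRV, RTV

so the chain groups are C_0 ≅ Z^8, C_1 ≅ Z^10, C_2 ≅ Z^3.

Boundary ∂_1: C_1 → C_0 maps an edge to its endpoints' difference, ∂[p,q] = q − p. For instance
  ∂PW = W − P.
The resulting 8×10 matrix has rank 6, and its Smith normal form has invariant factors (1,1,1,1,1,1).

The boundary map ∂_2: C_2 → C_1 acts by ∂[p,q,r] = [q,r] − [p,r] + [p,q]. For instance
  ∂PQW = QW − PW + PQ,
  ∂RTV = TV − RV + RT.
This gives a 10×3 integer matrix of rank 3; reducing to Smith normal form yields diagonal entries (1,1,1).

Computing H_k = (kernel of ∂_k) / (image of ∂_{k+1}):

  H_0: rank C_0 − rank ∂_1 = 8 − 6 = 2, and the invariant factors of ∂_1 are all 1, so H_0 ≅ Z^2.
  H_1: rank ker ∂_1 − rank ∂_2 = (10 − 6) − 3 = 1, and the invariant factors of ∂_2 are all 1, so H_1 ≅ Z.
  H_2: rank ker ∂_2 − rank ∂_3 = (3 − 3) − 0 = 0, and there is no ∂_3, so H_2 ≅ 0.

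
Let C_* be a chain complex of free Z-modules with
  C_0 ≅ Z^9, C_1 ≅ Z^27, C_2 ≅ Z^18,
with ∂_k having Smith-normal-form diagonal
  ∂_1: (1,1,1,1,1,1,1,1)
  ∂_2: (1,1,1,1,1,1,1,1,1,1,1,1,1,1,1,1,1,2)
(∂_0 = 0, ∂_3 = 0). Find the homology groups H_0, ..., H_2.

H_0: b_0 = 9 − 0 − 8 = 1; torsion from ∂_1 factors > 1: none. So H_0 = Z.
H_1: b_1 = 27 − 8 − 18 = 1; torsion from ∂_2 factors > 1: [2]. So H_1 = Z ⊕ Z_2.
H_2: b_2 = 18 − 18 − 0 = 0; torsion from ∂_3 factors > 1: none. So H_2 = 0.

H_0 = Z,  H_1 = Z ⊕ Z_2,  H_2 = 0.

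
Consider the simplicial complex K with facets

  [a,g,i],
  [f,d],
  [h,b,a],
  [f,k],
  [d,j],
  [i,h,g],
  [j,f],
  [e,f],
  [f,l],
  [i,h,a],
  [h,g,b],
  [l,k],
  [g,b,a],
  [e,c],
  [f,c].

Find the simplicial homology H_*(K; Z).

Order the vertices as a < b < c < d < e < f < g < h < i < j < k < l. Listing each simplex with vertices in this order, K has dimension 2 with simplices:

  0-simplices (12): a, b, c, d, e, f, g, h, i, j, k, l
  1-simplices (18): ab, ag, ah, ai, bg, bh, ce, cf, df, dj, ef, fj, fk, fl, gh, gi, hi, kl
  2-simplices (6): abg, abh, agi, ahi, bgh, ghi

giving chain groups C_0 ≅ Z^12, C_1 ≅ Z^18, C_2 ≅ Z^6.

∂_1: C_1 → C_0 maps an edge to its endpoints' difference, ∂[p,q] = q − p. For instance
  ∂bh = h − b.
The resulting 12×18 matrix has rank 10, and its Smith normal form has invariant factors (1,1,1,1,1,1,1,1,1,1).

The boundary map ∂_2: C_2 → C_1 maps a triangle to the signed sum of its edges. For instance
  ∂abg = bg − ag + ab,
  ∂ahi = hi − ai + ah.
As a 18×6 matrix over Z this has rank 5, with invariant factors (1,1,1,1,1).

From H_k ≅ ker(∂_k) / im(∂_{k+1}) we obtain:

  H_0: rank C_0 − rank ∂_1 = 12 − 10 = 2, and the invariant factors of ∂_1 are all 1, so H_0 = Z^2.
  H_1: rank ker ∂_1 − rank ∂_2 = (18 − 10) − 5 = 3, and the invariant factors of ∂_2 are all 1, so H_1 = Z^3.
  H_2: rank ker ∂_2 − rank ∂_3 = (6 − 5) − 0 = 1, and there is no ∂_3, so H_2 = Z.

As a check, the Euler characteristic is 12 − 18 + 6 = 0, which agrees with 2 − 3 + 1 = 0.

H_0 ≅ Z^2,  H_1 ≅ Z^3,  H_2 ≅ Z.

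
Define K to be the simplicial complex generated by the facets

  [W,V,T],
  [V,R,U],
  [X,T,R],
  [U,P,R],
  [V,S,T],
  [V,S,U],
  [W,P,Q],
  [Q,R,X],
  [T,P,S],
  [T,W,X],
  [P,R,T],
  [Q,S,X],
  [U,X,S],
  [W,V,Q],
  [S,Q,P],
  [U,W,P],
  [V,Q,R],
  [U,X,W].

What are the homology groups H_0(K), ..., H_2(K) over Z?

Fix the vertex order P < Q < R < S < T < U < V < W < X and write every simplex with vertices in increasing order. Then dim K = 2 and the simplices of K are:

  0-simplices (9): P, Q, R, S, T, U, V, W, X
  1-simplices (27): PQ, PR, PS, PT, PU, PW, QR, QS, QV, QW, QX, RT, RU, RV, RX, ST, SU, SV, SX, TV, TW, TX, UV, UW, UX, VW, WX
  2-simplices (18): PQS, PQW, PRT, PRU, PST, PUW, QRV, QRX, QSX, QVW, RTX, RUV, STV, SUV, SUX, TVW, TWX, UWX

Hence C_0 ≅ Z^9, C_1 ≅ Z^27, C_2 ≅ Z^18.

The boundary map ∂_1: C_1 → C_0 maps an edge to its endpoints' difference, ∂[p,q] = q − p.
As a 9×27 matrix over Z this has rank 8, with invariant factors (1,1,1,1,1,1,1,1).

Boundary ∂_2: C_2 → C_1 acts by ∂[p,q,r] = [q,r] − [p,r] + [p,q]. For instance
  ∂PRT = RT − PT + PR,
  ∂RTX = TX − RX + RT.
The 27×18 boundary matrix has rank 17 and Smith normal form diag(1,1,1,1,1,1,1,1,1,1,1,1,1,1,1,1,1).

Reading off H_k = ker ∂_k / im ∂_{k+1}:

  H_0: rank C_0 − rank ∂_1 = 9 − 8 = 1, and the invariant factors of ∂_1 are all 1, so H_0 = Z.
  H_1: rank ker ∂_1 − rank ∂_2 = (27 − 8) − 17 = 2, and the invariant factors of ∂_2 are all 1, so H_1 = Z^2.
  H_2: rank ker ∂_2 − rank ∂_3 = (18 − 17) − 0 = 1, and there is no ∂_3, so H_2 = Z.

H_0 ≅ Z,  H_1 ≅ Z^2,  H_2 ≅ Z.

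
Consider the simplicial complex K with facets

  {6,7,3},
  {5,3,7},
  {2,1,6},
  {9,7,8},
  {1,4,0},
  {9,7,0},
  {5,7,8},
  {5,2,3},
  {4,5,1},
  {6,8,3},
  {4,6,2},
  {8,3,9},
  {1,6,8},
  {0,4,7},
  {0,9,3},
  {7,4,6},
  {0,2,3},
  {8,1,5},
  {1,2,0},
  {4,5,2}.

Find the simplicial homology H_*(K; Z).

Take the total order 0 < 1 < 2 < 3 < 4 < 5 < 6 < 7 < 8 < 9 on the vertex set. Then K (dimension 2) consists of the simplices:

  0-simplices (10): [0], [1], [2], [3], [4], [5], [6], [7], [8], [9]
  1-simplices (30): (30 of them)
  2-simplices (20): (20 of them)

giving chain groups C_0 ≅ Z^10, C_1 ≅ Z^30, C_2 ≅ Z^20.

Boundary ∂_1: C_1 → C_0 sends each edge [p,q] (with p < q) to q − p. For instance
  ∂[5,7] = [7] − [5].
The resulting 10×30 matrix has rank 9, and its Smith normal form has invariant factors (1,1,1,1,1,1,1,1,1).

Boundary ∂_2: C_2 → C_1 maps a triangle to the signed sum of its edges. For instance
  ∂[0,3,9] = [3,9] − [0,9] + [0,3],
  ∂[0,7,9] = [7,9] − [0,9] + [0,7].
This gives a 30×20 integer matrix of rank 20; reducing to Smith normal form yields diagonal entries (1,1,1,1,1,1,1,1,1,1,1,1,1,1,1,1,1,1,1,2).

Now H_k = ker ∂_k / im ∂_{k+1}, so:

  H_0: rank C_0 − rank ∂_1 = 10 − 9 = 1, and the invariant factors of ∂_1 are all 1, so H_0 ≅ Z.
  H_1: rank ker ∂_1 − rank ∂_2 = (30 − 9) − 20 = 1, and ∂_2 has invariant factor 2 > 1, so H_1 ≅ Z ⊕ Z/2.
  H_2: rank ker ∂_2 − rank ∂_3 = (20 − 20) − 0 = 0, and there is no ∂_3, so H_2 ≅ 0.

(K is a triangulation of the Klein bottle.)

H_0 ≅ Z,  H_1 ≅ Z ⊕ Z/2,  H_2 = 0.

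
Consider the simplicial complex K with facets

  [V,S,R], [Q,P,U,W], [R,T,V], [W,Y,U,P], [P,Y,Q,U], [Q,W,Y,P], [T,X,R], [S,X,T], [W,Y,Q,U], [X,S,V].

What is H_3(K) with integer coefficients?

H_3 = Z.

Fix the vertex order P < Q < R < S < T < U < V < W < X < Y and write every simplex with vertices in increasing order. Then dim K = 3 and the simplices of K are:

  0-simplices (10): P, Q, R, S, T, U, V, W, X, Y
  1-simplices (20): PQ, PU, PW, PY, QU, QW, QY, RS, RT, RV, RX, ST, SV, SX, TV, TX, UW, UY, VX, WY
  2-simplices (15): PQU, PQW, PQY, PUW, PUY, PWY, QUW, QUY, QWY, RSV, RTV, RTX, STX, SVX, UWY
  3-simplices (5): PQUW, PQUY, PQWY, PUWY, QUWY

giving chain groups C_0 ≅ Z^10, C_1 ≅ Z^20, C_2 ≅ Z^15, C_3 ≅ Z^5.

The boundary map ∂_1: C_1 → C_0 is given by ∂[p,q] = [q] − [p].
As a 10×20 matrix over Z this has rank 8, with invariant factors (1,1,1,1,1,1,1,1).

The boundary map ∂_2: C_2 → C_1 maps a triangle to the signed sum of its edges. For instance
  ∂UWY = WY − UY + UW,
  ∂PQW = QW − PW + PQ.
This gives a 20×15 integer matrix of rank 11; reducing to Smith normal form yields diagonal entries (1,1,1,1,1,1,1,1,1,1,1).

∂_3: C_3 → C_2 sends each 3-simplex σ to the alternating sum Σ_i (−1)^i (σ with its i-th vertex removed). For instance
  ∂PUWY = UWY − PWY + PUY − PUW,
  ∂PQUY = QUY − PUY + PQY − PQU.
The resulting 15×5 matrix has rank 4, and its Smith normal form has invariant factors (1,1,1,1).

Computing H_k = (kernel of ∂_k) / (image of ∂_{k+1}):

  H_3: rank ker ∂_3 − rank ∂_4 = (5 − 4) − 0 = 1, and there is no ∂_4, so H_3 = Z.

(K is a triangulation of the disjoint union of the Möbius band and the 3-sphere S^3.)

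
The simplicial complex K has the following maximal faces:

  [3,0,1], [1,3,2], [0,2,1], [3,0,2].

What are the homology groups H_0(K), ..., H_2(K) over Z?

Order the vertices as 0 < 1 < 2 < 3. Listing each simplex with vertices in this order, K has dimension 2 with simplices:

  0-simplices (4): [0], [1], [2], [3]
  1-simplices (6): [0,1], [0,2], [0,3], [1,2], [1,3], [2,3]
  2-simplices (4): [0,1,2], [0,1,3], [0,2,3], [1,2,3]

giving chain groups C_0 ≅ Z^4, C_1 ≅ Z^6, C_2 ≅ Z^4.

Boundary ∂_1: C_1 → C_0 is given by ∂[p,q] = [q] − [p].
This gives a 4×6 integer matrix of rank 3; reducing to Smith normal form yields diagonal entries (1,1,1).

Boundary ∂_2: C_2 → C_1 maps a triangle to the signed sum of its edges. For instance
  ∂[0,2,3] = [2,3] − [0,3] + [0,2],
  ∂[0,1,3] = [1,3] − [0,3] + [0,1].
The resulting 6×4 matrix has rank 3, and its Smith normal form has invariant factors (1,1,1).

Reading off H_k = ker ∂_k / im ∂_{k+1}:

  H_0: rank C_0 − rank ∂_1 = 4 − 3 = 1, and the invariant factors of ∂_1 are all 1, so H_0 = Z.
  H_1: rank ker ∂_1 − rank ∂_2 = (6 − 3) − 3 = 0, and the invariant factors of ∂_2 are all 1, so H_1 = 0.
  H_2: rank ker ∂_2 − rank ∂_3 = (4 − 3) − 0 = 1, and there is no ∂_3, so H_2 = Z.

As a check, the Euler characteristic is 4 − 6 + 4 = 2, which agrees with 1 − 0 + 1 = 2.

H_0 = Z,  H_1 = 0,  H_2 = Z.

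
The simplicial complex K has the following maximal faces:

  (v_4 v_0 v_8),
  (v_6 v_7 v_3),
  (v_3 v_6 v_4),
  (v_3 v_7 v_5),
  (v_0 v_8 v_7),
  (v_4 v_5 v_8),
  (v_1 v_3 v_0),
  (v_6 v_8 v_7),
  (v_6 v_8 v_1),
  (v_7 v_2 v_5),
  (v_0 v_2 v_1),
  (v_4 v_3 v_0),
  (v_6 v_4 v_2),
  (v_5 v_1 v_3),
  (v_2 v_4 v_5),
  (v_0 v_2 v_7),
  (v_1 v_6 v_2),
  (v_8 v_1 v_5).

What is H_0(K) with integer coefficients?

We work with the vertex ordering v_0 < v_1 < v_2 < v_3 < v_4 < v_5 < v_6 < v_7 < v_8. The simplices of K, each written with vertices in increasing order, are:

  0-simplices (9): [v_0], [v_1], [v_2], [v_3], [v_4], [v_5], [v_6], [v_7], [v_8]
  1-simplices (27): (27 of them)
  2-simplices (18): (18 of them)

Hence C_0 ≅ Z^9, C_1 ≅ Z^27, C_2 ≅ Z^18.

Boundary ∂_1: C_1 → C_0 is given by ∂[p,q] = [q] − [p]. For instance
  ∂[v_4,v_6] = [v_6] − [v_4].
As a 9×27 matrix over Z this has rank 8, with invariant factors (1,1,1,1,1,1,1,1).

Boundary ∂_2: C_2 → C_1 maps a triangle to the signed sum of its edges. For instance
  ∂[v_0,v_3,v_4] = [v_3,v_4] − [v_0,v_4] + [v_0,v_3],
  ∂[v_3,v_4,v_6] = [v_4,v_6] − [v_3,v_6] + [v_3,v_4].
As a 27×18 matrix over Z this has rank 17, with invariant factors (1,1,1,1,1,1,1,1,1,1,1,1,1,1,1,1,1).

Reading off H_k = ker ∂_k / im ∂_{k+1}:

  H_0: rank C_0 − rank ∂_1 = 9 − 8 = 1, and the invariant factors of ∂_1 are all 1, so H_0 = Z.

(K is a triangulation of the torus T^2.)

H_0 ≅ Z.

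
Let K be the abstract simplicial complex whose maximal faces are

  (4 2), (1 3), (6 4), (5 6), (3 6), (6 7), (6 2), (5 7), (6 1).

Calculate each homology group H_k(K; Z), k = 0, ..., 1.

H_0 ≅ Z,  H_1 ≅ Z^3.

Take the total order 1 < 2 < 3 < 4 < 5 < 6 < 7 on the vertex set. Then K (dimension 1) consists of the simplices:

  0-simplices (7): [1], [2], [3], [4], [5], [6], [7]
  1-simplices (9): [1,3], [1,6], [2,4], [2,6], [3,6], [4,6], [5,6], [5,7], [6,7]

Hence C_0 ≅ Z^7, C_1 ≅ Z^9.

∂_1: C_1 → C_0 is given by ∂[p,q] = [q] − [p].
As a 7×9 matrix over Z this has rank 6, with invariant factors (1,1,1,1,1,1).

From H_k ≅ ker(∂_k) / im(∂_{k+1}) we obtain:

  H_0: rank C_0 − rank ∂_1 = 7 − 6 = 1, and the invariant factors of ∂_1 are all 1, so H_0 = Z.
  H_1: rank ker ∂_1 − rank ∂_2 = (9 − 6) − 0 = 3, and there is no ∂_2, so H_1 = Z^3.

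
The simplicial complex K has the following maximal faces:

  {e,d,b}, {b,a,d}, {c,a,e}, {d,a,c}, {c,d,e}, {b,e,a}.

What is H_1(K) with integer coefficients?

H_1 = 0.

We work with the vertex ordering a < b < c < d < e. The simplices of K, each written with vertices in increasing order, are:

  0-simplices (5): a, b, c, d, e
  1-simplices (9): ab, ac, ad, ae, bd, be, cd, ce, de
  2-simplices (6): abd, abe, acd, ace, bde, cde

so the chain groups are C_0 ≅ Z^5, C_1 ≅ Z^9, C_2 ≅ Z^6.

Boundary ∂_1: C_1 → C_0 maps an edge to its endpoints' difference, ∂[p,q] = q − p.
The 5×9 boundary matrix has rank 4 and Smith normal form diag(1,1,1,1).

Boundary ∂_2: C_2 → C_1 acts by ∂[p,q,r] = [q,r] − [p,r] + [p,q]. For instance
  ∂bde = de − be + bd,
  ∂acd = cd − ad + ac.
This gives a 9×6 integer matrix of rank 5; reducing to Smith normal form yields diagonal entries (1,1,1,1,1).

Computing H_k = (kernel of ∂_k) / (image of ∂_{k+1}):

  H_1: rank ker ∂_1 − rank ∂_2 = (9 − 4) − 5 = 0, and the invariant factors of ∂_2 are all 1, so H_1 ≅ 0.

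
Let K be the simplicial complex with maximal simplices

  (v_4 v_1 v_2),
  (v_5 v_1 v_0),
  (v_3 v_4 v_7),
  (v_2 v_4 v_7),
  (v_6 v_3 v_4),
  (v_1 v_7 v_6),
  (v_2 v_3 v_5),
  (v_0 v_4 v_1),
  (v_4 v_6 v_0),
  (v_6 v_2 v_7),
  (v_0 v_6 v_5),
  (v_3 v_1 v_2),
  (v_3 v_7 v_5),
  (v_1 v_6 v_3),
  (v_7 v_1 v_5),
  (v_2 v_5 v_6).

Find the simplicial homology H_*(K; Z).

H_0 ≅ Z,  H_1 ≅ Z^2,  H_2 ≅ Z.

Order the vertices as v_0 < v_1 < v_2 < v_3 < v_4 < v_5 < v_6 < v_7. Listing each simplex with vertices in this order, K has dimension 2 with simplices:

  0-simplices (8): [v_0], [v_1], [v_2], [v_3], [v_4], [v_5], [v_6], [v_7]
  1-simplices (24): (24 of them)
  2-simplices (16): (16 of them)

Hence C_0 ≅ Z^8, C_1 ≅ Z^24, C_2 ≅ Z^16.

Boundary ∂_1: C_1 → C_0 sends each edge [p,q] (with p < q) to q − p. For instance
  ∂[v_4,v_6] = [v_6] − [v_4].
The resulting 8×24 matrix has rank 7, and its Smith normal form has invariant factors (1,1,1,1,1,1,1).

The boundary map ∂_2: C_2 → C_1 maps a triangle to the signed sum of its edges. For instance
  ∂[v_1,v_5,v_7] = [v_5,v_7] − [v_1,v_7] + [v_1,v_5],
  ∂[v_2,v_6,v_7] = [v_6,v_7] − [v_2,v_7] + [v_2,v_6].
As a 24×16 matrix over Z this has rank 15, with invariant factors (1,1,1,1,1,1,1,1,1,1,1,1,1,1,1).

From H_k ≅ ker(∂_k) / im(∂_{k+1}) we obtain:

  H_0: rank C_0 − rank ∂_1 = 8 − 7 = 1, and the invariant factors of ∂_1 are all 1, so H_0 ≅ Z.
  H_1: rank ker ∂_1 − rank ∂_2 = (24 − 7) − 15 = 2, and the invariant factors of ∂_2 are all 1, so H_1 ≅ Z^2.
  H_2: rank ker ∂_2 − rank ∂_3 = (16 − 15) − 0 = 1, and there is no ∂_3, so H_2 ≅ Z.

As a check, the Euler characteristic is 8 − 24 + 16 = 0, which agrees with 1 − 2 + 1 = 0.
(K is a triangulation of the torus T^2.)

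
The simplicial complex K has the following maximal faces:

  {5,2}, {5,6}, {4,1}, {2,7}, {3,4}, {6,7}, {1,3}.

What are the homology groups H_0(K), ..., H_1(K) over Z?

H_0 ≅ Z^2,  H_1 ≅ Z^2.

Order the vertices as 1 < 2 < 3 < 4 < 5 < 6 < 7. Listing each simplex with vertices in this order, K has dimension 1 with simplices:

  0-simplices (7): [1], [2], [3], [4], [5], [6], [7]
  1-simplices (7): [1,3], [1,4], [2,5], [2,7], [3,4], [5,6], [6,7]

Hence C_0 ≅ Z^7, C_1 ≅ Z^7.

The boundary map ∂_1: C_1 → C_0 maps an edge to its endpoints' difference, ∂[p,q] = q − p. For instance
  ∂[3,4] = [4] − [3].
The 7×7 boundary matrix has rank 5 and Smith normal form diag(1,1,1,1,1).

Now H_k = ker ∂_k / im ∂_{k+1}, so:

  H_0: rank C_0 − rank ∂_1 = 7 − 5 = 2, and the invariant factors of ∂_1 are all 1, so H_0 ≅ Z^2.
  H_1: rank ker ∂_1 − rank ∂_2 = (7 − 5) − 0 = 2, and there is no ∂_2, so H_1 ≅ Z^2.

As a check, the Euler characteristic is 7 − 7 = 0, which agrees with 2 − 2 = 0.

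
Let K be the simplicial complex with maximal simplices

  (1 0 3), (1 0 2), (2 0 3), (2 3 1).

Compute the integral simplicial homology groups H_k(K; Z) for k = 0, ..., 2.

Take the total order 0 < 1 < 2 < 3 on the vertex set. Then K (dimension 2) consists of the simplices:

  0-simplices (4): [0], [1], [2], [3]
  1-simplices (6): [0,1], [0,2], [0,3], [1,2], [1,3], [2,3]
  2-simplices (4): [0,1,2], [0,1,3], [0,2,3], [1,2,3]

giving chain groups C_0 ≅ Z^4, C_1 ≅ Z^6, C_2 ≅ Z^4.

Boundary ∂_1: C_1 → C_0 is given by ∂[p,q] = [q] − [p].
The resulting 4×6 matrix has rank 3, and its Smith normal form has invariant factors (1,1,1).

Boundary ∂_2: C_2 → C_1 maps a triangle to the signed sum of its edges. For instance
  ∂[0,1,2] = [1,2] − [0,2] + [0,1],
  ∂[1,2,3] = [2,3] − [1,3] + [1,2].
As a 6×4 matrix over Z this has rank 3, with invariant factors (1,1,1).

From H_k ≅ ker(∂_k) / im(∂_{k+1}) we obtain:

  H_0: rank C_0 − rank ∂_1 = 4 − 3 = 1, and the invariant factors of ∂_1 are all 1, so H_0 = Z.
  H_1: rank ker ∂_1 − rank ∂_2 = (6 − 3) − 3 = 0, and the invariant factors of ∂_2 are all 1, so H_1 = 0.
  H_2: rank ker ∂_2 − rank ∂_3 = (4 − 3) − 0 = 1, and there is no ∂_3, so H_2 = Z.

H_0 = Z,  H_1 = 0,  H_2 = Z.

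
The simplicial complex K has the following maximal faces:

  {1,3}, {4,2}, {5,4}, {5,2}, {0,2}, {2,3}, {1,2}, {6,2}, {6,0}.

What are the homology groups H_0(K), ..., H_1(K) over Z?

Order the vertices as 0 < 1 < 2 < 3 < 4 < 5 < 6. Listing each simplex with vertices in this order, K has dimension 1 with simplices:

  0-simplices (7): [0], [1], [2], [3], [4], [5], [6]
  1-simplices (9): [0,2], [0,6], [1,2], [1,3], [2,3], [2,4], [2,5], [2,6], [4,5]

Hence C_0 ≅ Z^7, C_1 ≅ Z^9.

The boundary map ∂_1: C_1 → C_0 sends each edge [p,q] (with p < q) to q − p.
The 7×9 boundary matrix has rank 6 and Smith normal form diag(1,1,1,1,1,1).

Reading off H_k = ker ∂_k / im ∂_{k+1}:

  H_0: rank C_0 − rank ∂_1 = 7 − 6 = 1, and the invariant factors of ∂_1 are all 1, so H_0 ≅ Z.
  H_1: rank ker ∂_1 − rank ∂_2 = (9 − 6) − 0 = 3, and there is no ∂_2, so H_1 ≅ Z^3.

H_0 ≅ Z,  H_1 ≅ Z^3.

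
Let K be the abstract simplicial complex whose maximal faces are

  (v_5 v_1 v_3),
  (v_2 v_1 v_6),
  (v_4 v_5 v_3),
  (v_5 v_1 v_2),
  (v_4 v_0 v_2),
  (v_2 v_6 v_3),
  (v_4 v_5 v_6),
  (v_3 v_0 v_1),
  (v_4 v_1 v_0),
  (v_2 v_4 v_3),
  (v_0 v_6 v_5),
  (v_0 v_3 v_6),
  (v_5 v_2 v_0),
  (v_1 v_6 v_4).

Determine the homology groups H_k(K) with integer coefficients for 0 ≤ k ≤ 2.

H_0 = Z,  H_1 = Z^2,  H_2 = Z.

K has 7 vertices, 21 edges, 14 triangles.
rank ∂_0 = 0, rank ∂_1 = 6 ⇒ b_0 = 7 − 0 − 6 = 1; all invariant factors of ∂_1 are 1 so no torsion. So H_0 ≅ Z.
rank ∂_1 = 6, rank ∂_2 = 13 ⇒ b_1 = 21 − 6 − 13 = 2; all invariant factors of ∂_2 are 1 so no torsion. So H_1 ≅ Z^2.
rank ∂_2 = 13, rank ∂_3 = 0 ⇒ b_2 = 14 − 13 − 0 = 1. So H_2 ≅ Z.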